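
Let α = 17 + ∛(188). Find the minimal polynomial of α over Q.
m_α(x) = x^3 - 51x^2 + 867x - 5101

Set β = α - 17 = ∛(188), so β^3 = 188. Then (α - 17)^3 - 188 = 0, i.e. α is a root of g(x) = (x - 17)^3 - 188 = x^3 - 51x^2 + 867x - 5101. Since g(x) = h(x - 17) where h(x) = x^3 - 188, and h is irreducible over Q (because 188 is not a perfect cube, so h has no rational root, and a monic cubic with no rational root is irreducible), g is also irreducible (irreducibility is preserved under the substitution x → x - 17). Hence m_α(x) = x^3 - 51x^2 + 867x - 5101.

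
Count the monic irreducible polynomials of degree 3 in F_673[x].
There are 101606848 monic irreducible polynomials of degree 3 over F_673

Each element of F_{673^3} that lies in no proper subfield is a root of exactly one monic irreducible of degree 3 over F_673, and each such polynomial has 3 distinct roots in F_{673^3}. By Möbius inversion the count is N_673(3) = (1/3) Σ_{d|3} μ(3/d) · 673^d = (1/3)(μ(3)·673^1 + μ(1)·673^3) = 304820544/3 = 101606848.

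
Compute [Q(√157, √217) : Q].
[Q(√157, √217) : Q] = 4

[Q(√157):Q] = 2 (min poly x^2 - 157, irreducible since 157 is squarefree > 1). For the top step, suppose √217 ∈ Q(√157), say √217 = c + d√157 with c, d ∈ Q. Squaring: 217 = c^2 + 157d^2 + 2cd√157. Since √157 ∉ Q this forces 2cd = 0. If d = 0 then √217 = c ∈ Q, contradicting 217 squarefree > 1. If c = 0 then 217 = 157d^2, so 157·217 = (157d)^2 is a perfect square in Q — but 157·217 = 34069 is not a perfect square (since 157 and 217 are distinct squarefree integers). Contradiction. Hence √217 ∉ Q(√157), so x^2 - 217 stays irreducible over Q(√157) and [Q(√157, √217) : Q(√157)] = 2. By the tower law, [Q(√157, √217) : Q] = 2 · 2 = 4.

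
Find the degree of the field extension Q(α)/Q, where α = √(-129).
[Q(α):Q] = 2

[Q(α):Q] equals the degree of the minimal polynomial of α. Here α^2 = -129 and x^2 + 129 is irreducible (d = -129 is squarefree, ≠ 1, hence not a square), so deg(m_α) = 2. Thus [Q(α):Q] = 2.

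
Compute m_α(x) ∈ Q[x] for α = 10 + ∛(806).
m_α(x) = x^3 - 30x^2 + 300x - 1806

Set β = α - 10 = ∛(806), so β^3 = 806. Then (α - 10)^3 - 806 = 0, i.e. α is a root of g(x) = (x - 10)^3 - 806 = x^3 - 30x^2 + 300x - 1806. Since g(x) = h(x - 10) where h(x) = x^3 - 806, and h is irreducible over Q (because 806 is not a perfect cube, so h has no rational root, and a monic cubic with no rational root is irreducible), g is also irreducible (irreducibility is preserved under the substitution x → x - 10). Hence m_α(x) = x^3 - 30x^2 + 300x - 1806.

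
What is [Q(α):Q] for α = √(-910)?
[Q(α):Q] = 2

[Q(α):Q] equals the degree of the minimal polynomial of α. Here α^2 = -910 and x^2 + 910 is irreducible (d = -910 is squarefree, ≠ 1, hence not a square), so deg(m_α) = 2. Thus [Q(α):Q] = 2.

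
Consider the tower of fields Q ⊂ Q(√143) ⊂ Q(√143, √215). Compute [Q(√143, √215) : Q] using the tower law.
[Q(√143, √215) : Q] = 4

[Q(√143):Q] = 2 (min poly x^2 - 143, irreducible since 143 is squarefree > 1). For the top step, suppose √215 ∈ Q(√143), say √215 = c + d√143 with c, d ∈ Q. Squaring: 215 = c^2 + 143d^2 + 2cd√143. Since √143 ∉ Q this forces 2cd = 0. If d = 0 then √215 = c ∈ Q, contradicting 215 squarefree > 1. If c = 0 then 215 = 143d^2, so 143·215 = (143d)^2 is a perfect square in Q — but 143·215 = 30745 is not a perfect square (since 143 and 215 are distinct squarefree integers). Contradiction. Hence √215 ∉ Q(√143), so x^2 - 215 stays irreducible over Q(√143) and [Q(√143, √215) : Q(√143)] = 2. By the tower law, [Q(√143, √215) : Q] = 2 · 2 = 4.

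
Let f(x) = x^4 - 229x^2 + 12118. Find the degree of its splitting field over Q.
[K : Q] = 4

Solving the quadratic in x^2: x^2 = (229 ± √(229^2 - 4·12118))/2 = (229 ± √3969)/2 = (229 ± 63)/2, giving x^2 = 146 or x^2 = 83. So f(x) = (x^2 - 146)(x^2 - 83) and the roots of f are ±√146, ±√83. Hence the splitting field is K = Q(√146, √83). Since 146 and 83 are distinct squarefree integers > 1, their product 12118 is not a perfect square, so √83 ∉ Q(√146). By the tower law [K:Q] = [Q(√146,√83):Q(√146)] · [Q(√146):Q] = 2 · 2 = 4.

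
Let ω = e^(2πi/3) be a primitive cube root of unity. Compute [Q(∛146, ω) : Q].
[Q(∛146, ω) : Q] = 6

[Q(∛146):Q] = 3 (min poly x^3 - 146, irreducible since 146 is not a perfect cube). [Q(ω):Q] = 2 (min poly x^2 + x + 1). Since Q(∛146) ⊂ R and ω ∉ R, we have ω ∉ Q(∛146), so x^2 + x + 1 remains irreducible over Q(∛146) and [Q(∛146, ω) : Q(∛146)] = 2. By the tower law, [Q(∛146, ω) : Q] = 3 · 2 = 6. (In fact Q(∛146, ω) is the splitting field of x^3 - 146 over Q.)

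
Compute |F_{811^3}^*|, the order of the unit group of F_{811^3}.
|F_{811^3}^*| = 533411730

F_{811^3} has 811^3 = 533411731 elements; its multiplicative group consists of all nonzero elements, so |F_{811^3}^*| = 533411731 - 1 = 533411730. (It is cyclic since any finite subgroup of the multiplicative group of a field is cyclic.)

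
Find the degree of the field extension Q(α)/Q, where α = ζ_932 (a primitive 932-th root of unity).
[Q(α):Q] = 464

The minimal polynomial of ζ_932 over Q is the 932-th cyclotomic polynomial Φ_932(x), which is irreducible over Q and has degree φ(932) = 464. Hence [Q(α):Q] = φ(932) = 464.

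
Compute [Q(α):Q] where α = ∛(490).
[Q(α):Q] = 3

The minimal polynomial of α is x^3 - 490, irreducible over Q since 490 is not a perfect cube (so x^3 - 490 has no rational root). Hence [Q(α):Q] = deg(m_α) = 3.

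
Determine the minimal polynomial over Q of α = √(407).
m_α(x) = x^2 - 407

α satisfies α^2 - 407 = 0, so x^2 - 407 annihilates α. Since d = 407 is squarefree and ≠ 1, it is not a perfect square in Q, so x^2 - 407 has no rational root and is therefore irreducible over Q (a degree-2 polynomial over a field is irreducible iff it has no root). Hence m_α(x) = x^2 - 407.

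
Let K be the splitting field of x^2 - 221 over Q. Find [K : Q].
[K : Q] = 2

f(x) = x^2 - 221 factors as (x - √221)(x + √221). The splitting field is K = Q(√221). Since 221 is squarefree and > 1, it is not a perfect square, so x^2 - 221 is irreducible over Q and [Q(√221) : Q] = 2. Hence [K : Q] = 2.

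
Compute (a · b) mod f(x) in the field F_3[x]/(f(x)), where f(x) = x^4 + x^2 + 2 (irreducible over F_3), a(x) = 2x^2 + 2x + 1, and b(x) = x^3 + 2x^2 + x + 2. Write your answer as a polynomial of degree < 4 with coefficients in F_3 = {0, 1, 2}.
a · b ≡ 2x^3 + 2x^2 + x + 2 (mod f(x))

Multiply in F_3[x]: a(x)·b(x) = (2x^2 + 2x + 1)·(x^3 + 2x^2 + x + 2) = 2x^5 + x^3 + 2x^2 + 2x + 2. This has degree ≥ 4, so divide by f(x) over F_3: 2x^5 + x^3 + 2x^2 + 2x + 2 = (2x)·(x^4 + x^2 + 2) + (2x^3 + 2x^2 + x + 2). Hence a·b ≡ 2x^3 + 2x^2 + x + 2 (mod f). (F_3[x]/(f) is a field with 3^4 = 81 elements since f is irreducible of degree 4.)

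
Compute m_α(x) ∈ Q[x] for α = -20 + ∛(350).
m_α(x) = x^3 + 60x^2 + 1200x + 7650

Set β = α + 20 = ∛(350), so β^3 = 350. Then (α + 20)^3 - 350 = 0, i.e. α is a root of g(x) = (x + 20)^3 - 350 = x^3 + 60x^2 + 1200x + 7650. Since g(x) = h(x + 20) where h(x) = x^3 - 350, and h is irreducible over Q (because 350 is not a perfect cube, so h has no rational root, and a monic cubic with no rational root is irreducible), g is also irreducible (irreducibility is preserved under the substitution x → x + 20). Hence m_α(x) = x^3 + 60x^2 + 1200x + 7650.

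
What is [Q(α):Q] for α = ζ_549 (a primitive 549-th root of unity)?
[Q(α):Q] = 360

The minimal polynomial of ζ_549 over Q is the 549-th cyclotomic polynomial Φ_549(x), which is irreducible over Q and has degree φ(549) = 360. Hence [Q(α):Q] = φ(549) = 360.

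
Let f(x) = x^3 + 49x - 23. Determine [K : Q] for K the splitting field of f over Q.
[K : Q] = 6

By the rational root test, any rational root of the monic integer polynomial f(x) = x^3 + 49x - 23 must be an integer dividing the constant term -23, i.e. one of ±{1, 23}. Evaluating: f(1) = 27, f(-1) = -73, f(23) = 13271, f(-23) = -13317; none is 0, so f has no rational root and is therefore irreducible over Q (a cubic with no linear factor over a field is irreducible). For an irreducible cubic, the Galois group is A_3 or S_3 according as the discriminant disc(f) = -4a^3 - 27b^2 = -4·(49)^3 - 27·(-23)^2 = -484879 is or is not a square in Q. Here disc(f) = -484879 is not a perfect square in Q, so the Galois group of f over Q is not contained in A_3 and must be all of S_3. The splitting field has degree |S_3| = 6 over Q, so [K : Q] = 6.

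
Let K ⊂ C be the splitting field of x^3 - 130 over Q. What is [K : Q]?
[K : Q] = 6

The roots of x^3 - 130 are ∛130, ω∛130, ω^2∛130 where ω = e^(2πi/3) is a primitive cube root of unity, so K = Q(∛130, ω). Now [Q(∛130):Q] = 3 (since 130 is not a perfect cube, x^3 - 130 is irreducible) and [Q(ω):Q] = 2. Both 2 and 3 divide [K:Q], and [K:Q] ≤ 3·2 = 6, so [K:Q] = 6. (Equivalently: Q(∛130) ⊂ R but ω ∉ R, so [K : Q(∛130)] = 2.)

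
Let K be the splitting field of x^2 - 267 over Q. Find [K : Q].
[K : Q] = 2

f(x) = x^2 - 267 factors as (x - √267)(x + √267). The splitting field is K = Q(√267). Since 267 is squarefree and > 1, it is not a perfect square, so x^2 - 267 is irreducible over Q and [Q(√267) : Q] = 2. Hence [K : Q] = 2.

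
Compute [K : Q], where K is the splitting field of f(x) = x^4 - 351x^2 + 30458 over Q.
[K : Q] = 4

Solving the quadratic in x^2: x^2 = (351 ± √(351^2 - 4·30458))/2 = (351 ± √1369)/2 = (351 ± 37)/2, giving x^2 = 194 or x^2 = 157. So f(x) = (x^2 - 194)(x^2 - 157) and the roots of f are ±√194, ±√157. Hence the splitting field is K = Q(√194, √157). Since 194 and 157 are distinct squarefree integers > 1, their product 30458 is not a perfect square, so √157 ∉ Q(√194). By the tower law [K:Q] = [Q(√194,√157):Q(√194)] · [Q(√194):Q] = 2 · 2 = 4.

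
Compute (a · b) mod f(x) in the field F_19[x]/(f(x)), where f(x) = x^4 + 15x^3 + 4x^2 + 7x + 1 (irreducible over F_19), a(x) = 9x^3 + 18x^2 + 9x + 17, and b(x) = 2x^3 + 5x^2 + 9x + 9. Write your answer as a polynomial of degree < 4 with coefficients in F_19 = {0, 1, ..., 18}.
a · b ≡ 11x^3 + 9x^2 + 13x + 13 (mod f(x))

Multiply in F_19[x]: a(x)·b(x) = (9x^3 + 18x^2 + 9x + 17)·(2x^3 + 5x^2 + 9x + 9) = 18x^6 + 5x^5 + 18x^4 + 18x^3 + 5x^2 + 6x + 1. This has degree ≥ 4, so divide by f(x) over F_19: 18x^6 + 5x^5 + 18x^4 + 18x^3 + 5x^2 + 6x + 1 = (18x^2 + x + 7)·(x^4 + 15x^3 + 4x^2 + 7x + 1) + (11x^3 + 9x^2 + 13x + 13). Hence a·b ≡ 11x^3 + 9x^2 + 13x + 13 (mod f). (F_19[x]/(f) is a field with 19^4 = 130321 elements since f is irreducible of degree 4.)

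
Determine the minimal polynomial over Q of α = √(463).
m_α(x) = x^2 - 463

α satisfies α^2 - 463 = 0, so x^2 - 463 annihilates α. Since d = 463 is squarefree and ≠ 1, it is not a perfect square in Q, so x^2 - 463 has no rational root and is therefore irreducible over Q (a degree-2 polynomial over a field is irreducible iff it has no root). Hence m_α(x) = x^2 - 463.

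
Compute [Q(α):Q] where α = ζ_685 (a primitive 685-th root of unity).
[Q(α):Q] = 544

The minimal polynomial of ζ_685 over Q is the 685-th cyclotomic polynomial Φ_685(x), which is irreducible over Q and has degree φ(685) = 544. Hence [Q(α):Q] = φ(685) = 544.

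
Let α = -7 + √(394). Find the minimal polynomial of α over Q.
m_α(x) = x^2 + 14x - 345

From α + 7 = √(394), squaring gives (α + 7)^2 = 394, i.e. α^2 + 14α + 49 = 394, so α^2 + 14α - 345 = 0. The discriminant of x^2 + 14x - 345 is (14)^2 - 4·(-345) = 196 + 1380 = 1576, and 4·(394) is not a perfect square in Q since 394 is squarefree and ≠ 1. Hence x^2 + 14x - 345 is irreducible over Q and is the minimal polynomial of α.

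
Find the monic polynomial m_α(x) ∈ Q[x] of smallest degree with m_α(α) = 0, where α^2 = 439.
m_α(x) = x^2 - 439

α satisfies α^2 - 439 = 0, so x^2 - 439 annihilates α. Since d = 439 is squarefree and ≠ 1, it is not a perfect square in Q, so x^2 - 439 has no rational root and is therefore irreducible over Q (a degree-2 polynomial over a field is irreducible iff it has no root). Hence m_α(x) = x^2 - 439.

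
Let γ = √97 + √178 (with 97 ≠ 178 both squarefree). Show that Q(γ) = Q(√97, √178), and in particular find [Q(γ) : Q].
[Q(γ) : Q] = 4 (equivalently, Q(γ) = Q(√97, √178))

Obviously Q(γ) ⊆ Q(√97, √178), and [Q(√97, √178):Q] = 4 (since 97, 178 are distinct squarefree integers > 1 with 17266 not a perfect square). To show equality we compute the minimal polynomial of γ. From γ = √97 + √178: γ^2 = 97 + 2√(17266) + 178 = 275 + 2√(17266), so γ^2 - 275 = 2√(17266); squaring, (γ^2 - 275)^2 = 4·17266, i.e. γ^4 - 550γ^2 + 75625 - 69064 = 0, i.e. γ^4 - 550γ^2 + 6561 = 0. So γ is a root of x^4 - 550x^2 + 6561. This polynomial is irreducible over Q: it has no rational root (each ±√97 ± √178 is irrational), and any factorization into two quadratics over Q would force √(17266) ∈ Q (pairing opposite roots) or √97, √178 ∈ Q (other pairings), all impossible. Hence [Q(γ):Q] = 4 = [Q(√97, √178):Q], so Q(γ) = Q(√97, √178).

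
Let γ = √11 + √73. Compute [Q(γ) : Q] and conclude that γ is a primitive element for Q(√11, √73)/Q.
[Q(γ) : Q] = 4 (equivalently, Q(γ) = Q(√11, √73))

Obviously Q(γ) ⊆ Q(√11, √73), and [Q(√11, √73):Q] = 4 (since 11, 73 are distinct squarefree integers > 1 with 803 not a perfect square). To show equality we compute the minimal polynomial of γ. From γ = √11 + √73: γ^2 = 11 + 2√(803) + 73 = 84 + 2√(803), so γ^2 - 84 = 2√(803); squaring, (γ^2 - 84)^2 = 4·803, i.e. γ^4 - 168γ^2 + 7056 - 3212 = 0, i.e. γ^4 - 168γ^2 + 3844 = 0. So γ is a root of x^4 - 168x^2 + 3844. This polynomial is irreducible over Q: it has no rational root (each ±√11 ± √73 is irrational), and any factorization into two quadratics over Q would force √(803) ∈ Q (pairing opposite roots) or √11, √73 ∈ Q (other pairings), all impossible. Hence [Q(γ):Q] = 4 = [Q(√11, √73):Q], so Q(γ) = Q(√11, √73).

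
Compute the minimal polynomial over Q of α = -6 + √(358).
m_α(x) = x^2 + 12x - 322

From α + 6 = √(358), squaring gives (α + 6)^2 = 358, i.e. α^2 + 12α + 36 = 358, so α^2 + 12α - 322 = 0. The discriminant of x^2 + 12x - 322 is (12)^2 - 4·(-322) = 144 + 1288 = 1432, and 4·(358) is not a perfect square in Q since 358 is squarefree and ≠ 1. Hence x^2 + 12x - 322 is irreducible over Q and is the minimal polynomial of α.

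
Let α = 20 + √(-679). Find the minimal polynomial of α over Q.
m_α(x) = x^2 - 40x + 1079

From α - 20 = √(-679), squaring gives (α - 20)^2 = -679, i.e. α^2 - 40α + 400 = -679, so α^2 - 40α + 1079 = 0. The discriminant of x^2 - 40x + 1079 is (-40)^2 - 4·(1079) = 1600 - 4316 = -2716, and 4·(-679) is not a perfect square in Q since -679 is squarefree and ≠ 1. Hence x^2 - 40x + 1079 is irreducible over Q and is the minimal polynomial of α.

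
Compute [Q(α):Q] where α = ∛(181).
[Q(α):Q] = 3

The minimal polynomial of α is x^3 - 181, irreducible over Q since 181 is not a perfect cube (so x^3 - 181 has no rational root). Hence [Q(α):Q] = deg(m_α) = 3.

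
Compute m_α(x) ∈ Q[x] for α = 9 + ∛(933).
m_α(x) = x^3 - 27x^2 + 243x - 1662

Set β = α - 9 = ∛(933), so β^3 = 933. Then (α - 9)^3 - 933 = 0, i.e. α is a root of g(x) = (x - 9)^3 - 933 = x^3 - 27x^2 + 243x - 1662. Since g(x) = h(x - 9) where h(x) = x^3 - 933, and h is irreducible over Q (because 933 is not a perfect cube, so h has no rational root, and a monic cubic with no rational root is irreducible), g is also irreducible (irreducibility is preserved under the substitution x → x - 9). Hence m_α(x) = x^3 - 27x^2 + 243x - 1662.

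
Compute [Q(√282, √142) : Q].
[Q(√282, √142) : Q] = 4

[Q(√282):Q] = 2 (min poly x^2 - 282, irreducible since 282 is squarefree > 1). For the top step, suppose √142 ∈ Q(√282), say √142 = c + d√282 with c, d ∈ Q. Squaring: 142 = c^2 + 282d^2 + 2cd√282. Since √282 ∉ Q this forces 2cd = 0. If d = 0 then √142 = c ∈ Q, contradicting 142 squarefree > 1. If c = 0 then 142 = 282d^2, so 282·142 = (282d)^2 is a perfect square in Q — but 282·142 = 40044 is not a perfect square (since 282 and 142 are distinct squarefree integers). Contradiction. Hence √142 ∉ Q(√282), so x^2 - 142 stays irreducible over Q(√282) and [Q(√282, √142) : Q(√282)] = 2. By the tower law, [Q(√282, √142) : Q] = 2 · 2 = 4.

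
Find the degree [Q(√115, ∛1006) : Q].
[Q(√115, ∛1006) : Q] = 6

Let L = Q(√115, ∛1006). Since Q(√115) ⊂ L and [Q(√115):Q] = 2, the tower law gives 2 | [L:Q]. Likewise Q(∛1006) ⊂ L with [Q(∛1006):Q] = 3 (because 1006 is not a perfect cube), so 3 | [L:Q]. As gcd(2,3) = 1, [L:Q] is divisible by 6. Conversely L is generated over Q by √115 and ∛1006, so [L:Q] ≤ 2·3 = 6. Therefore [Q(√115, ∛1006) : Q] = 6.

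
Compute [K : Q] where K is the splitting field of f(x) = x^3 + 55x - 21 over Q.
[K : Q] = 6

By the rational root test, any rational root of the monic integer polynomial f(x) = x^3 + 55x - 21 must be an integer dividing the constant term -21, i.e. one of ±{1, 3, 7, 21}. Evaluating: f(1) = 35, f(-1) = -77, f(3) = 171, f(-3) = -213, f(7) = 707, f(-7) = -749, f(21) = 10395, f(-21) = -10437; none is 0, so f has no rational root and is therefore irreducible over Q (a cubic with no linear factor over a field is irreducible). For an irreducible cubic, the Galois group is A_3 or S_3 according as the discriminant disc(f) = -4a^3 - 27b^2 = -4·(55)^3 - 27·(-21)^2 = -677407 is or is not a square in Q. Here disc(f) = -677407 is not a perfect square in Q, so the Galois group of f over Q is not contained in A_3 and must be all of S_3. The splitting field has degree |S_3| = 6 over Q, so [K : Q] = 6.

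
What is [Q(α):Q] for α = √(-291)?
[Q(α):Q] = 2

[Q(α):Q] equals the degree of the minimal polynomial of α. Here α^2 = -291 and x^2 + 291 is irreducible (d = -291 is squarefree, ≠ 1, hence not a square), so deg(m_α) = 2. Thus [Q(α):Q] = 2.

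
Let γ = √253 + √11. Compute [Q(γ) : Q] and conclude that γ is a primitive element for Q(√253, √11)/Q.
[Q(γ) : Q] = 4 (equivalently, Q(γ) = Q(√253, √11))

Obviously Q(γ) ⊆ Q(√253, √11), and [Q(√253, √11):Q] = 4 (since 253, 11 are distinct squarefree integers > 1 with 2783 not a perfect square). To show equality we compute the minimal polynomial of γ. From γ = √253 + √11: γ^2 = 253 + 2√(2783) + 11 = 264 + 2√(2783), so γ^2 - 264 = 2√(2783); squaring, (γ^2 - 264)^2 = 4·2783, i.e. γ^4 - 528γ^2 + 69696 - 11132 = 0, i.e. γ^4 - 528γ^2 + 58564 = 0. So γ is a root of x^4 - 528x^2 + 58564. This polynomial is irreducible over Q: it has no rational root (each ±√253 ± √11 is irrational), and any factorization into two quadratics over Q would force √(2783) ∈ Q (pairing opposite roots) or √253, √11 ∈ Q (other pairings), all impossible. Hence [Q(γ):Q] = 4 = [Q(√253, √11):Q], so Q(γ) = Q(√253, √11).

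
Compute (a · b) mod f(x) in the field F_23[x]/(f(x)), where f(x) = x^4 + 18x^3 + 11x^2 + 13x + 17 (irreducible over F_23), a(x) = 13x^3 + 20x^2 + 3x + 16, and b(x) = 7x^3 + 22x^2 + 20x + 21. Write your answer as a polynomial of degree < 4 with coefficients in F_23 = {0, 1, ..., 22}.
a · b ≡ 22x^3 + 3x^2 + 22x + 16 (mod f(x))

Multiply in F_23[x]: a(x)·b(x) = (13x^3 + 20x^2 + 3x + 16)·(7x^3 + 22x^2 + 20x + 21) = 22x^6 + 12x^5 + 8x^4 + 4x^2 + 15x + 14. This has degree ≥ 4, so divide by f(x) over F_23: 22x^6 + 12x^5 + 8x^4 + 4x^2 + 15x + 14 = (22x^2 + 7x + 8)·(x^4 + 18x^3 + 11x^2 + 13x + 17) + (22x^3 + 3x^2 + 22x + 16). Hence a·b ≡ 22x^3 + 3x^2 + 22x + 16 (mod f). (F_23[x]/(f) is a field with 23^4 = 279841 elements since f is irreducible of degree 4.)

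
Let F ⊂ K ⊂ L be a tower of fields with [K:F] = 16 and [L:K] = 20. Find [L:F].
[L:F] = 320

The tower law says that for any tower of field extensions F ⊂ K ⊂ L with finite degrees, [L:F] = [L:K] · [K:F]. Here this gives [L:F] = 20 · 16 = 320.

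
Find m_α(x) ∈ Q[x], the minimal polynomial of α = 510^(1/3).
m_α(x) = x^3 - 510

α satisfies α^3 = 510, so x^3 - 510 annihilates α. By the rational root test, a rational root p/q (in lowest terms) of x^3 - 510 would satisfy p^3 = 510 q^3, forcing q = 1 and p^3 = 510; but 510 is not a perfect cube, contradiction. A monic cubic over Q with no rational root is irreducible (any nontrivial factorization would include a linear factor). Hence x^3 - 510 is the minimal polynomial of α, and in particular [Q(α):Q] = 3.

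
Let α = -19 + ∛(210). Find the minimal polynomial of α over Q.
m_α(x) = x^3 + 57x^2 + 1083x + 6649

Set β = α + 19 = ∛(210), so β^3 = 210. Then (α + 19)^3 - 210 = 0, i.e. α is a root of g(x) = (x + 19)^3 - 210 = x^3 + 57x^2 + 1083x + 6649. Since g(x) = h(x + 19) where h(x) = x^3 - 210, and h is irreducible over Q (because 210 is not a perfect cube, so h has no rational root, and a monic cubic with no rational root is irreducible), g is also irreducible (irreducibility is preserved under the substitution x → x + 19). Hence m_α(x) = x^3 + 57x^2 + 1083x + 6649.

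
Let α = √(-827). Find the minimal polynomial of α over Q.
m_α(x) = x^2 + 827

α satisfies α^2 + 827 = 0, so x^2 + 827 annihilates α. Since d = -827 is squarefree and ≠ 1, it is not a perfect square in Q, so x^2 + 827 has no rational root and is therefore irreducible over Q (a degree-2 polynomial over a field is irreducible iff it has no root). Hence m_α(x) = x^2 + 827.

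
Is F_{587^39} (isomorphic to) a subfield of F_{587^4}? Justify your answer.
No: F_{587^39} is not a subfield of F_{587^4}

F_{p^m} embeds in F_{p^n} iff m | n. Here 39 ∤ 4 (since 4 = 0·39 + 4 with remainder 4 ≠ 0), so F_{587^39} is not a subfield of F_{587^4}. Equivalently: if it were, the tower law would give 39 = [F_{587^39}:F_587] dividing [F_{587^4}:F_587] = 4, contradiction.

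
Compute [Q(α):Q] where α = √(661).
[Q(α):Q] = 2

[Q(α):Q] equals the degree of the minimal polynomial of α. Here α^2 = 661 and x^2 - 661 is irreducible (d = 661 is squarefree, ≠ 1, hence not a square), so deg(m_α) = 2. Thus [Q(α):Q] = 2.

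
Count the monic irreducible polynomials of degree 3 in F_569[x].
There are 61406480 monic irreducible polynomials of degree 3 over F_569

Each element of F_{569^3} that lies in no proper subfield is a root of exactly one monic irreducible of degree 3 over F_569, and each such polynomial has 3 distinct roots in F_{569^3}. By Möbius inversion the count is N_569(3) = (1/3) Σ_{d|3} μ(3/d) · 569^d = (1/3)(μ(3)·569^1 + μ(1)·569^3) = 184219440/3 = 61406480.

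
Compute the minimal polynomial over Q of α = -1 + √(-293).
m_α(x) = x^2 + 2x + 294

From α + 1 = √(-293), squaring gives (α + 1)^2 = -293, i.e. α^2 + 2α + 1 = -293, so α^2 + 2α + 294 = 0. The discriminant of x^2 + 2x + 294 is (2)^2 - 4·(294) = 4 - 1176 = -1172, and 4·(-293) is not a perfect square in Q since -293 is squarefree and ≠ 1. Hence x^2 + 2x + 294 is irreducible over Q and is the minimal polynomial of α.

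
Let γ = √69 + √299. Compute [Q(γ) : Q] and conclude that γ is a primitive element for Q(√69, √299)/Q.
[Q(γ) : Q] = 4 (equivalently, Q(γ) = Q(√69, √299))

Obviously Q(γ) ⊆ Q(√69, √299), and [Q(√69, √299):Q] = 4 (since 69, 299 are distinct squarefree integers > 1 with 20631 not a perfect square). To show equality we compute the minimal polynomial of γ. From γ = √69 + √299: γ^2 = 69 + 2√(20631) + 299 = 368 + 2√(20631), so γ^2 - 368 = 2√(20631); squaring, (γ^2 - 368)^2 = 4·20631, i.e. γ^4 - 736γ^2 + 135424 - 82524 = 0, i.e. γ^4 - 736γ^2 + 52900 = 0. So γ is a root of x^4 - 736x^2 + 52900. This polynomial is irreducible over Q: it has no rational root (each ±√69 ± √299 is irrational), and any factorization into two quadratics over Q would force √(20631) ∈ Q (pairing opposite roots) or √69, √299 ∈ Q (other pairings), all impossible. Hence [Q(γ):Q] = 4 = [Q(√69, √299):Q], so Q(γ) = Q(√69, √299).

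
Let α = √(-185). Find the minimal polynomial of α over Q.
m_α(x) = x^2 + 185

α satisfies α^2 + 185 = 0, so x^2 + 185 annihilates α. Since d = -185 is squarefree and ≠ 1, it is not a perfect square in Q, so x^2 + 185 has no rational root and is therefore irreducible over Q (a degree-2 polynomial over a field is irreducible iff it has no root). Hence m_α(x) = x^2 + 185.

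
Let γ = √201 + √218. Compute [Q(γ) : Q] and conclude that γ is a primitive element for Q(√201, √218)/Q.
[Q(γ) : Q] = 4 (equivalently, Q(γ) = Q(√201, √218))

Obviously Q(γ) ⊆ Q(√201, √218), and [Q(√201, √218):Q] = 4 (since 201, 218 are distinct squarefree integers > 1 with 43818 not a perfect square). To show equality we compute the minimal polynomial of γ. From γ = √201 + √218: γ^2 = 201 + 2√(43818) + 218 = 419 + 2√(43818), so γ^2 - 419 = 2√(43818); squaring, (γ^2 - 419)^2 = 4·43818, i.e. γ^4 - 838γ^2 + 175561 - 175272 = 0, i.e. γ^4 - 838γ^2 + 289 = 0. So γ is a root of x^4 - 838x^2 + 289. This polynomial is irreducible over Q: it has no rational root (each ±√201 ± √218 is irrational), and any factorization into two quadratics over Q would force √(43818) ∈ Q (pairing opposite roots) or √201, √218 ∈ Q (other pairings), all impossible. Hence [Q(γ):Q] = 4 = [Q(√201, √218):Q], so Q(γ) = Q(√201, √218).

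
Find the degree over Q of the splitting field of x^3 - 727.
[K : Q] = 6

The roots of x^3 - 727 are ∛727, ω∛727, ω^2∛727 where ω = e^(2πi/3) is a primitive cube root of unity, so K = Q(∛727, ω). Now [Q(∛727):Q] = 3 (since 727 is not a perfect cube, x^3 - 727 is irreducible) and [Q(ω):Q] = 2. Both 2 and 3 divide [K:Q], and [K:Q] ≤ 3·2 = 6, so [K:Q] = 6. (Equivalently: Q(∛727) ⊂ R but ω ∉ R, so [K : Q(∛727)] = 2.)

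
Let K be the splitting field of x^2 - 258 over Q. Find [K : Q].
[K : Q] = 2

f(x) = x^2 - 258 factors as (x - √258)(x + √258). The splitting field is K = Q(√258). Since 258 is squarefree and > 1, it is not a perfect square, so x^2 - 258 is irreducible over Q and [Q(√258) : Q] = 2. Hence [K : Q] = 2.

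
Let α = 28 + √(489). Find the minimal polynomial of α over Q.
m_α(x) = x^2 - 56x + 295

From α - 28 = √(489), squaring gives (α - 28)^2 = 489, i.e. α^2 - 56α + 784 = 489, so α^2 - 56α + 295 = 0. The discriminant of x^2 - 56x + 295 is (-56)^2 - 4·(295) = 3136 - 1180 = 1956, and 4·(489) is not a perfect square in Q since 489 is squarefree and ≠ 1. Hence x^2 - 56x + 295 is irreducible over Q and is the minimal polynomial of α.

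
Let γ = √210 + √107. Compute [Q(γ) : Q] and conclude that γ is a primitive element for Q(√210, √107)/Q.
[Q(γ) : Q] = 4 (equivalently, Q(γ) = Q(√210, √107))

Obviously Q(γ) ⊆ Q(√210, √107), and [Q(√210, √107):Q] = 4 (since 210, 107 are distinct squarefree integers > 1 with 22470 not a perfect square). To show equality we compute the minimal polynomial of γ. From γ = √210 + √107: γ^2 = 210 + 2√(22470) + 107 = 317 + 2√(22470), so γ^2 - 317 = 2√(22470); squaring, (γ^2 - 317)^2 = 4·22470, i.e. γ^4 - 634γ^2 + 100489 - 89880 = 0, i.e. γ^4 - 634γ^2 + 10609 = 0. So γ is a root of x^4 - 634x^2 + 10609. This polynomial is irreducible over Q: it has no rational root (each ±√210 ± √107 is irrational), and any factorization into two quadratics over Q would force √(22470) ∈ Q (pairing opposite roots) or √210, √107 ∈ Q (other pairings), all impossible. Hence [Q(γ):Q] = 4 = [Q(√210, √107):Q], so Q(γ) = Q(√210, √107).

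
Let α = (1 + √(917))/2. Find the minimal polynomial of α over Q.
m_α(x) = x^2 - x - 229

From 2α - 1 = √(917), squaring gives (2α - 1)^2 = 917, i.e. 4α^2 - 4α + 1 = 917, so α^2 - α + (1 - 917)/4 = 0. Since 917 ≡ 1 (mod 4), (1 - 917)/4 = -229 ∈ Z. The polynomial x^2 - x - 229 has discriminant 1 - 4·(-229) = 917, which is not a perfect square in Q (d = 917 is squarefree and ≠ 1), so x^2 - x - 229 is irreducible over Q. It is the minimal polynomial of α.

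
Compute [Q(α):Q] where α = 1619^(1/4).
[Q(α):Q] = 4

α is a root of x^4 - 1619. By Eisenstein's criterion at the prime p = 1619 (which divides the constant term 1619 but p^2 = 2621161 does not, since 1619 is squarefree), x^4 - 1619 is irreducible over Q. Hence [Q(α):Q] = 4.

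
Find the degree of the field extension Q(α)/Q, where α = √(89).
[Q(α):Q] = 2

[Q(α):Q] equals the degree of the minimal polynomial of α. Here α^2 = 89 and x^2 - 89 is irreducible (d = 89 is squarefree, ≠ 1, hence not a square), so deg(m_α) = 2. Thus [Q(α):Q] = 2.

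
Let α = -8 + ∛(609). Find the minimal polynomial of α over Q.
m_α(x) = x^3 + 24x^2 + 192x - 97

Set β = α + 8 = ∛(609), so β^3 = 609. Then (α + 8)^3 - 609 = 0, i.e. α is a root of g(x) = (x + 8)^3 - 609 = x^3 + 24x^2 + 192x - 97. Since g(x) = h(x + 8) where h(x) = x^3 - 609, and h is irreducible over Q (because 609 is not a perfect cube, so h has no rational root, and a monic cubic with no rational root is irreducible), g is also irreducible (irreducibility is preserved under the substitution x → x + 8). Hence m_α(x) = x^3 + 24x^2 + 192x - 97.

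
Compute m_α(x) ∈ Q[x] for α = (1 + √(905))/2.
m_α(x) = x^2 - x - 226

From 2α - 1 = √(905), squaring gives (2α - 1)^2 = 905, i.e. 4α^2 - 4α + 1 = 905, so α^2 - α + (1 - 905)/4 = 0. Since 905 ≡ 1 (mod 4), (1 - 905)/4 = -226 ∈ Z. The polynomial x^2 - x - 226 has discriminant 1 - 4·(-226) = 905, which is not a perfect square in Q (d = 905 is squarefree and ≠ 1), so x^2 - x - 226 is irreducible over Q. It is the minimal polynomial of α.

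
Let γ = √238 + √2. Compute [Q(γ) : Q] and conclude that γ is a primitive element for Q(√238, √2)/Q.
[Q(γ) : Q] = 4 (equivalently, Q(γ) = Q(√238, √2))

Obviously Q(γ) ⊆ Q(√238, √2), and [Q(√238, √2):Q] = 4 (since 238, 2 are distinct squarefree integers > 1 with 476 not a perfect square). To show equality we compute the minimal polynomial of γ. From γ = √238 + √2: γ^2 = 238 + 2√(476) + 2 = 240 + 2√(476), so γ^2 - 240 = 2√(476); squaring, (γ^2 - 240)^2 = 4·476, i.e. γ^4 - 480γ^2 + 57600 - 1904 = 0, i.e. γ^4 - 480γ^2 + 55696 = 0. So γ is a root of x^4 - 480x^2 + 55696. This polynomial is irreducible over Q: it has no rational root (each ±√238 ± √2 is irrational), and any factorization into two quadratics over Q would force √(476) ∈ Q (pairing opposite roots) or √238, √2 ∈ Q (other pairings), all impossible. Hence [Q(γ):Q] = 4 = [Q(√238, √2):Q], so Q(γ) = Q(√238, √2).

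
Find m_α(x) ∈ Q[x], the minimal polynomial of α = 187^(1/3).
m_α(x) = x^3 - 187

α satisfies α^3 = 187, so x^3 - 187 annihilates α. By the rational root test, a rational root p/q (in lowest terms) of x^3 - 187 would satisfy p^3 = 187 q^3, forcing q = 1 and p^3 = 187; but 187 is not a perfect cube, contradiction. A monic cubic over Q with no rational root is irreducible (any nontrivial factorization would include a linear factor). Hence x^3 - 187 is the minimal polynomial of α, and in particular [Q(α):Q] = 3.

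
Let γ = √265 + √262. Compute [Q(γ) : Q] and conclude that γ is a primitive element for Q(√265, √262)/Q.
[Q(γ) : Q] = 4 (equivalently, Q(γ) = Q(√265, √262))

Obviously Q(γ) ⊆ Q(√265, √262), and [Q(√265, √262):Q] = 4 (since 265, 262 are distinct squarefree integers > 1 with 69430 not a perfect square). To show equality we compute the minimal polynomial of γ. From γ = √265 + √262: γ^2 = 265 + 2√(69430) + 262 = 527 + 2√(69430), so γ^2 - 527 = 2√(69430); squaring, (γ^2 - 527)^2 = 4·69430, i.e. γ^4 - 1054γ^2 + 277729 - 277720 = 0, i.e. γ^4 - 1054γ^2 + 9 = 0. So γ is a root of x^4 - 1054x^2 + 9. This polynomial is irreducible over Q: it has no rational root (each ±√265 ± √262 is irrational), and any factorization into two quadratics over Q would force √(69430) ∈ Q (pairing opposite roots) or √265, √262 ∈ Q (other pairings), all impossible. Hence [Q(γ):Q] = 4 = [Q(√265, √262):Q], so Q(γ) = Q(√265, √262).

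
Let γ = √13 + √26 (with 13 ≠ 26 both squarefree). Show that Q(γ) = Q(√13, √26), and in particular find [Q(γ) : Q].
[Q(γ) : Q] = 4 (equivalently, Q(γ) = Q(√13, √26))

Obviously Q(γ) ⊆ Q(√13, √26), and [Q(√13, √26):Q] = 4 (since 13, 26 are distinct squarefree integers > 1 with 338 not a perfect square). To show equality we compute the minimal polynomial of γ. From γ = √13 + √26: γ^2 = 13 + 2√(338) + 26 = 39 + 2√(338), so γ^2 - 39 = 2√(338); squaring, (γ^2 - 39)^2 = 4·338, i.e. γ^4 - 78γ^2 + 1521 - 1352 = 0, i.e. γ^4 - 78γ^2 + 169 = 0. So γ is a root of x^4 - 78x^2 + 169. This polynomial is irreducible over Q: it has no rational root (each ±√13 ± √26 is irrational), and any factorization into two quadratics over Q would force √(338) ∈ Q (pairing opposite roots) or √13, √26 ∈ Q (other pairings), all impossible. Hence [Q(γ):Q] = 4 = [Q(√13, √26):Q], so Q(γ) = Q(√13, √26).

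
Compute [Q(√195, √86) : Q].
[Q(√195, √86) : Q] = 4

[Q(√195):Q] = 2 (min poly x^2 - 195, irreducible since 195 is squarefree > 1). For the top step, suppose √86 ∈ Q(√195), say √86 = c + d√195 with c, d ∈ Q. Squaring: 86 = c^2 + 195d^2 + 2cd√195. Since √195 ∉ Q this forces 2cd = 0. If d = 0 then √86 = c ∈ Q, contradicting 86 squarefree > 1. If c = 0 then 86 = 195d^2, so 195·86 = (195d)^2 is a perfect square in Q — but 195·86 = 16770 is not a perfect square (since 195 and 86 are distinct squarefree integers). Contradiction. Hence √86 ∉ Q(√195), so x^2 - 86 stays irreducible over Q(√195) and [Q(√195, √86) : Q(√195)] = 2. By the tower law, [Q(√195, √86) : Q] = 2 · 2 = 4.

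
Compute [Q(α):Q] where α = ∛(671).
[Q(α):Q] = 3

The minimal polynomial of α is x^3 - 671, irreducible over Q since 671 is not a perfect cube (so x^3 - 671 has no rational root). Hence [Q(α):Q] = deg(m_α) = 3.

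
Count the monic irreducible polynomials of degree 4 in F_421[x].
There are 7853548710 monic irreducible polynomials of degree 4 over F_421

Each element of F_{421^4} that lies in no proper subfield is a root of exactly one monic irreducible of degree 4 over F_421, and each such polynomial has 4 distinct roots in F_{421^4}. By Möbius inversion the count is N_421(4) = (1/4) Σ_{d|4} μ(4/d) · 421^d = (1/4)(μ(4)·421^1 + μ(2)·421^2 + μ(1)·421^4) = 31414194840/4 = 7853548710.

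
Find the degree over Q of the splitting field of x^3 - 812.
[K : Q] = 6

The roots of x^3 - 812 are ∛812, ω∛812, ω^2∛812 where ω = e^(2πi/3) is a primitive cube root of unity, so K = Q(∛812, ω). Now [Q(∛812):Q] = 3 (since 812 is not a perfect cube, x^3 - 812 is irreducible) and [Q(ω):Q] = 2. Both 2 and 3 divide [K:Q], and [K:Q] ≤ 3·2 = 6, so [K:Q] = 6. (Equivalently: Q(∛812) ⊂ R but ω ∉ R, so [K : Q(∛812)] = 2.)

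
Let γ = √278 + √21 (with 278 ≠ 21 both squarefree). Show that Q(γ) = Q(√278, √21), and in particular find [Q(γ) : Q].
[Q(γ) : Q] = 4 (equivalently, Q(γ) = Q(√278, √21))

Obviously Q(γ) ⊆ Q(√278, √21), and [Q(√278, √21):Q] = 4 (since 278, 21 are distinct squarefree integers > 1 with 5838 not a perfect square). To show equality we compute the minimal polynomial of γ. From γ = √278 + √21: γ^2 = 278 + 2√(5838) + 21 = 299 + 2√(5838), so γ^2 - 299 = 2√(5838); squaring, (γ^2 - 299)^2 = 4·5838, i.e. γ^4 - 598γ^2 + 89401 - 23352 = 0, i.e. γ^4 - 598γ^2 + 66049 = 0. So γ is a root of x^4 - 598x^2 + 66049. This polynomial is irreducible over Q: it has no rational root (each ±√278 ± √21 is irrational), and any factorization into two quadratics over Q would force √(5838) ∈ Q (pairing opposite roots) or √278, √21 ∈ Q (other pairings), all impossible. Hence [Q(γ):Q] = 4 = [Q(√278, √21):Q], so Q(γ) = Q(√278, √21).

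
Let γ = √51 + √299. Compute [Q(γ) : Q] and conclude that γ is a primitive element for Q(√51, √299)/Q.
[Q(γ) : Q] = 4 (equivalently, Q(γ) = Q(√51, √299))

Obviously Q(γ) ⊆ Q(√51, √299), and [Q(√51, √299):Q] = 4 (since 51, 299 are distinct squarefree integers > 1 with 15249 not a perfect square). To show equality we compute the minimal polynomial of γ. From γ = √51 + √299: γ^2 = 51 + 2√(15249) + 299 = 350 + 2√(15249), so γ^2 - 350 = 2√(15249); squaring, (γ^2 - 350)^2 = 4·15249, i.e. γ^4 - 700γ^2 + 122500 - 60996 = 0, i.e. γ^4 - 700γ^2 + 61504 = 0. So γ is a root of x^4 - 700x^2 + 61504. This polynomial is irreducible over Q: it has no rational root (each ±√51 ± √299 is irrational), and any factorization into two quadratics over Q would force √(15249) ∈ Q (pairing opposite roots) or √51, √299 ∈ Q (other pairings), all impossible. Hence [Q(γ):Q] = 4 = [Q(√51, √299):Q], so Q(γ) = Q(√51, √299).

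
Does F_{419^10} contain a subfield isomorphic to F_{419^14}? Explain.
No: F_{419^14} is not a subfield of F_{419^10}

F_{p^m} embeds in F_{p^n} iff m | n. Here 14 ∤ 10 (since 10 = 0·14 + 10 with remainder 10 ≠ 0), so F_{419^14} is not a subfield of F_{419^10}. Equivalently: if it were, the tower law would give 14 = [F_{419^14}:F_419] dividing [F_{419^10}:F_419] = 10, contradiction.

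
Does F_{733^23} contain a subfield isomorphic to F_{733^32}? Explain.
No: F_{733^32} is not a subfield of F_{733^23}

F_{p^m} embeds in F_{p^n} iff m | n. Here 32 ∤ 23 (since 23 = 0·32 + 23 with remainder 23 ≠ 0), so F_{733^32} is not a subfield of F_{733^23}. Equivalently: if it were, the tower law would give 32 = [F_{733^32}:F_733] dividing [F_{733^23}:F_733] = 23, contradiction.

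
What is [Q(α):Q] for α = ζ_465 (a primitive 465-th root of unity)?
[Q(α):Q] = 240

The minimal polynomial of ζ_465 over Q is the 465-th cyclotomic polynomial Φ_465(x), which is irreducible over Q and has degree φ(465) = 240. Hence [Q(α):Q] = φ(465) = 240.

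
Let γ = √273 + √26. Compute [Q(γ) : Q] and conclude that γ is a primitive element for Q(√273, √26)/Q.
[Q(γ) : Q] = 4 (equivalently, Q(γ) = Q(√273, √26))

Obviously Q(γ) ⊆ Q(√273, √26), and [Q(√273, √26):Q] = 4 (since 273, 26 are distinct squarefree integers > 1 with 7098 not a perfect square). To show equality we compute the minimal polynomial of γ. From γ = √273 + √26: γ^2 = 273 + 2√(7098) + 26 = 299 + 2√(7098), so γ^2 - 299 = 2√(7098); squaring, (γ^2 - 299)^2 = 4·7098, i.e. γ^4 - 598γ^2 + 89401 - 28392 = 0, i.e. γ^4 - 598γ^2 + 61009 = 0. So γ is a root of x^4 - 598x^2 + 61009. This polynomial is irreducible over Q: it has no rational root (each ±√273 ± √26 is irrational), and any factorization into two quadratics over Q would force √(7098) ∈ Q (pairing opposite roots) or √273, √26 ∈ Q (other pairings), all impossible. Hence [Q(γ):Q] = 4 = [Q(√273, √26):Q], so Q(γ) = Q(√273, √26).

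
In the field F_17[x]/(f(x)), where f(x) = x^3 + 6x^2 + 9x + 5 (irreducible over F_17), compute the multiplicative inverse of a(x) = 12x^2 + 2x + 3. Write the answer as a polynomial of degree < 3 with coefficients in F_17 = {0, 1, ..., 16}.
a(x)^(-1) ≡ 10x^2 + 9x + 11 (mod f(x))

Since f is irreducible over F_17, F_17[x]/(f) is a field and a(x) ≠ 0 has an inverse. Apply the extended Euclidean algorithm to f(x) and a(x) in F_17[x]: f(x) = (10x + 13)·a(x) + (4x);  a(x) = (3x + 9)·(4x) + (3). The last nonzero remainder is the constant 3 = gcd(f, a) in F_17. Back-substituting through the division chain expresses 3 = s(x)·a(x) + t(x)·f(x) with s(x) ≡ 13x^2 + 10x + 16 (mod f), so (13x^2 + 10x + 16)·a(x) ≡ 3 (mod f). Multiplying by 3^(-1) ≡ 6 in F_17 gives a(x)^(-1) ≡ 6·(13x^2 + 10x + 16) ≡ 10x^2 + 9x + 11 (mod f). Check: (12x^2 + 2x + 3)·(10x^2 + 9x + 11) = x^4 + 9x^3 + 10x^2 + 15x + 16 ≡ 1 (mod x^3 + 6x^2 + 9x + 5).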